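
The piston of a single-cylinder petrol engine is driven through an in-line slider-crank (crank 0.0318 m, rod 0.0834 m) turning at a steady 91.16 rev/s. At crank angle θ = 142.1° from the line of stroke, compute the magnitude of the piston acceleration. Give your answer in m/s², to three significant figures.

7080

ω = 2π·91.2 = 572.8 rad/s
x(θ) = r cosθ + √(L² − r² sin²θ); with ω constant, a = ω²·d²x/dθ².
d²x/dθ² = −r cosθ − r²(cos2θ)/√u − r⁴ sin²2θ/(4u^{3/2}),  u = L² − r² sin²θ = 0.00657397 m².
Substituting r = 0.0318 m, L = 0.0834 m, θ = 142.1°: d²x/dθ² = +0.021583 m.
a = ω²·d²x/dθ² = (572.8)²·(+0.021583) = +7080.6 m/s²;  |a| = 7080.6 m/s².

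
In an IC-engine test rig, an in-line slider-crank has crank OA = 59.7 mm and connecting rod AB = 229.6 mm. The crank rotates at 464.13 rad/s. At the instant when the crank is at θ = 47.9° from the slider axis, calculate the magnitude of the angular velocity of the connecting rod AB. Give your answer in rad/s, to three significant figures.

ω = 464.1 rad/s
The rod makes angle φ with the slider axis where L sinφ = r sinθ; differentiating, L cosφ·φ̇ = r ω cosθ.
L cosφ = √(L² − r² sin²θ) = 0.22529 m.
|ω_rod| = r ω |cosθ| / √(L² − r² sin²θ) = 0.0597·464.1·0.67043/0.22529 = 82.457 rad/s.

82.5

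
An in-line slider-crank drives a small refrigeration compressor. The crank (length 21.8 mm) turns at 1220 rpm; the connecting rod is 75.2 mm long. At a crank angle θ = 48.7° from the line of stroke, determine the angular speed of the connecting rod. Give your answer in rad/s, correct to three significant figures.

ω = 127.8 rad/s (converted from 1220 rpm).
The rod makes angle φ with the slider axis where L sinφ = r sinθ; differentiating, L cosφ·φ̇ = r ω cosθ.
L cosφ = √(L² − r² sin²θ) = 0.073395 m.
|ω_rod| = r ω |cosθ| / √(L² − r² sin²θ) = 0.0218·127.8·0.66000/0.073395 = 25.045 rad/s.

25.0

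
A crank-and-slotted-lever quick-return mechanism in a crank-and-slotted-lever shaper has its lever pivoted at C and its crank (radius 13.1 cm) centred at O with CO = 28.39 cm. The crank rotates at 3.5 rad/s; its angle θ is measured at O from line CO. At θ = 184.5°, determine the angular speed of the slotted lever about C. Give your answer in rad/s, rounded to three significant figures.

2.95

ω = 3.5 rad/s
Crank pin A relative to C: A = (d + r cosθ, r sinθ); lever angle φ = atan2(r sinθ, d + r cosθ).
Differentiating tanφ: φ̇ = rω(d cosθ + r)/(d² + r² + 2dr cosθ).
d² + r² + 2dr cosθ = |CA|² = 0.0236077 m²;  d cosθ + r = -0.15202 m.
|ω_lever| = |0.131·3.5·-0.15202| / 0.0236077 = 2.9526 rad/s.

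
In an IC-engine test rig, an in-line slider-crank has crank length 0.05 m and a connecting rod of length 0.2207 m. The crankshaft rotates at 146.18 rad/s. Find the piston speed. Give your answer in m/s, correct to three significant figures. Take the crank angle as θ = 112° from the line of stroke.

ω = 146.2 rad/s
For an in-line slider-crank, x = r cosθ + √(L² − r² sin²θ), so v = −rω sinθ·[1 + r cosθ/√(L² − r² sin²θ)].
With r = 0.05 m, L = 0.2207 m, θ = 112°: √(L² − r² sin²θ) = 0.21578 m.
v = −0.05·146.2·0.92718·[1 + 0.05·-0.37461/0.21578] = -6.1885 m/s.
|v| = 6.1885 m/s.

6.19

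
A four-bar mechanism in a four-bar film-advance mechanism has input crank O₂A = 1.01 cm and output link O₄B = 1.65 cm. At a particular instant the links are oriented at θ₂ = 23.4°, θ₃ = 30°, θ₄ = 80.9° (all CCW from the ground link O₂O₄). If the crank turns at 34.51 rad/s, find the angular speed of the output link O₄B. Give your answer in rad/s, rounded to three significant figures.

3.13

ω₂ = 34.51 rad/s
Differentiating the loop-closure r₂e^{iθ₂}+r₃e^{iθ₃}=r₁+r₄e^{iθ₄} gives r₂ω₂e^{iθ₂}+r₃ω₃e^{iθ₃}=r₄ω₄e^{iθ₄}.
Eliminating the other unknown: ω₄ = r₂ω₂ sin(θ₂−θ₃) / [r₄ sin(θ₄−θ₃)].
Numerator sine = -0.11494; denominator sine = +0.77605.
Result = 0.0101·34.51·(-0.11494) / (0.0165·(+0.77605)) = -3.1286 rad/s; magnitude 3.1286 rad/s.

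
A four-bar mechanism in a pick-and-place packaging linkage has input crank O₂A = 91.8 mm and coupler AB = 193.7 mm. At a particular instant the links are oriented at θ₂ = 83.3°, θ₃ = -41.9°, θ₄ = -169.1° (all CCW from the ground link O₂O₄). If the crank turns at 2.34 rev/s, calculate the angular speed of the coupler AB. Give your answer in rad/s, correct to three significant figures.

8.34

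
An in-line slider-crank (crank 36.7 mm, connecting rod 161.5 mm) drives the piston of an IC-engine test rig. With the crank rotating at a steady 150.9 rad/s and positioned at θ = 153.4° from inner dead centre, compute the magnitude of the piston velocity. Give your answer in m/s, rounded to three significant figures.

ω = 150.9 rad/s
For an in-line slider-crank, x = r cosθ + √(L² − r² sin²θ), so v = −rω sinθ·[1 + r cosθ/√(L² − r² sin²θ)].
With r = 0.0367 m, L = 0.1615 m, θ = 153.4°: √(L² − r² sin²θ) = 0.16066 m.
v = −0.0367·150.9·0.44776·[1 + 0.0367·-0.89415/0.16066] = -1.9732 m/s.
|v| = 1.9732 m/s.

1.97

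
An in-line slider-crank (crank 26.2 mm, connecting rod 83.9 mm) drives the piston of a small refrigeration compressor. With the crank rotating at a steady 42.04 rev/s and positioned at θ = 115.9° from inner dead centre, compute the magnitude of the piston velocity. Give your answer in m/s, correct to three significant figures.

5.34

ω = 2π·42 = 264.1 rad/s
For an in-line slider-crank, x = r cosθ + √(L² − r² sin²θ), so v = −rω sinθ·[1 + r cosθ/√(L² − r² sin²θ)].
With r = 0.0262 m, L = 0.0839 m, θ = 115.9°: √(L² − r² sin²θ) = 0.080522 m.
v = −0.0262·264.1·0.89956·[1 + 0.0262·-0.43680/0.080522] = -5.3407 m/s.
|v| = 5.3407 m/s.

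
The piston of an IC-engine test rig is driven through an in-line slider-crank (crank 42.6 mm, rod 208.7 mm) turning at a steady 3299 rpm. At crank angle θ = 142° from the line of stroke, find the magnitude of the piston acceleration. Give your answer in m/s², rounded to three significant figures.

ω = 2π·3299/60 = 345.5 rad/s
x(θ) = r cosθ + √(L² − r² sin²θ); with ω constant, a = ω²·d²x/dθ².
d²x/dθ² = −r cosθ − r²(cos2θ)/√u − r⁴ sin²2θ/(4u^{3/2}),  u = L² − r² sin²θ = 0.0428678 m².
Substituting r = 0.0426 m, L = 0.2087 m, θ = 142°: d²x/dθ² = +0.031361 m.
a = ω²·d²x/dθ² = (345.5)²·(+0.031361) = +3743 m/s²;  |a| = 3743 m/s².

3740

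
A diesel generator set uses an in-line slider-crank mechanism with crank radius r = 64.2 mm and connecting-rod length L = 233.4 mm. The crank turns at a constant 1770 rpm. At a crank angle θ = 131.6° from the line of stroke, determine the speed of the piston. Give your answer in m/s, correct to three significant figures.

ω = 2π·1770/60 = 185.4 rad/s
For an in-line slider-crank, x = r cosθ + √(L² − r² sin²θ), so v = −rω sinθ·[1 + r cosθ/√(L² − r² sin²θ)].
With r = 0.0642 m, L = 0.2334 m, θ = 131.6°: √(L² − r² sin²θ) = 0.22841 m.
v = −0.0642·185.4·0.74780·[1 + 0.0642·-0.66393/0.22841] = -7.238 m/s.
|v| = 7.238 m/s.

7.24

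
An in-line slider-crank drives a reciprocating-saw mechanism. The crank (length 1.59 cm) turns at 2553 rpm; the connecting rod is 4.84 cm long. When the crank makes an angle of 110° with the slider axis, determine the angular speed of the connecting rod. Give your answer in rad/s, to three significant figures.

31.6

ω = 267.3 rad/s (converted from 2553 rpm).
The rod makes angle φ with the slider axis where L sinφ = r sinθ; differentiating, L cosφ·φ̇ = r ω cosθ.
L cosφ = √(L² − r² sin²θ) = 0.046036 m.
|ω_rod| = r ω |cosθ| / √(L² − r² sin²θ) = 0.0159·267.3·0.34202/0.046036 = 31.581 rad/s.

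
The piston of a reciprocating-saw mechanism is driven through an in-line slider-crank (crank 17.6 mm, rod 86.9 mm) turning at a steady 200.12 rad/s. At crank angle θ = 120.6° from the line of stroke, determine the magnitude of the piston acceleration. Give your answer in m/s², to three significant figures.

427

ω = 200.1 rad/s
x(θ) = r cosθ + √(L² − r² sin²θ); with ω constant, a = ω²·d²x/dθ².
d²x/dθ² = −r cosθ − r²(cos2θ)/√u − r⁴ sin²2θ/(4u^{3/2}),  u = L² − r² sin²θ = 0.00732212 m².
Substituting r = 0.0176 m, L = 0.0869 m, θ = 120.6°: d²x/dθ² = +0.010674 m.
a = ω²·d²x/dθ² = (200.1)²·(+0.010674) = +427.46 m/s²;  |a| = 427.46 m/s².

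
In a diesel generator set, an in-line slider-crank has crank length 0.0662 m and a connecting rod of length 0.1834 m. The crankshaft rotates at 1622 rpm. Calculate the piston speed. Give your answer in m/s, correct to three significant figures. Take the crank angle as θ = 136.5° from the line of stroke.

ω = 2π·1622/60 = 169.9 rad/s
For an in-line slider-crank, x = r cosθ + √(L² − r² sin²θ), so v = −rω sinθ·[1 + r cosθ/√(L² − r² sin²θ)].
With r = 0.0662 m, L = 0.1834 m, θ = 136.5°: √(L² − r² sin²θ) = 0.17765 m.
v = −0.0662·169.9·0.68835·[1 + 0.0662·-0.72537/0.17765] = -5.6479 m/s.
|v| = 5.6479 m/s.

5.65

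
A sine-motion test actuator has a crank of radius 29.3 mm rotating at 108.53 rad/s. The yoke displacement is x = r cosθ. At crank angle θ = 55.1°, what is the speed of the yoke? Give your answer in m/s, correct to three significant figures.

2.61

ω = 108.5 rad/s
x = r cosθ ⇒ ẋ = −rω sinθ.
|v| = rω|sinθ| = 0.0293·108.5·|sin 55.1°| = 2.608 m/s.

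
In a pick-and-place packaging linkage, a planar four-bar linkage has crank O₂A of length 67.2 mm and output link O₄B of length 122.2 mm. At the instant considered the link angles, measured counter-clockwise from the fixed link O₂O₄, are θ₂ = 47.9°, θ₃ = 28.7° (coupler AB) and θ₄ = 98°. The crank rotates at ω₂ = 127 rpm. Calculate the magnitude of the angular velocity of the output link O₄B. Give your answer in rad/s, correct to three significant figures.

ω₂ = 13.3 rad/s (from 127 rpm).
Differentiating the loop-closure r₂e^{iθ₂}+r₃e^{iθ₃}=r₁+r₄e^{iθ₄} gives r₂ω₂e^{iθ₂}+r₃ω₃e^{iθ₃}=r₄ω₄e^{iθ₄}.
Eliminating the other unknown: ω₄ = r₂ω₂ sin(θ₂−θ₃) / [r₄ sin(θ₄−θ₃)].
Numerator sine = +0.32887; denominator sine = +0.93544.
Result = 0.0672·13.3·(+0.32887) / (0.1222·(+0.93544)) = +2.5712 rad/s; magnitude 2.5712 rad/s.

2.57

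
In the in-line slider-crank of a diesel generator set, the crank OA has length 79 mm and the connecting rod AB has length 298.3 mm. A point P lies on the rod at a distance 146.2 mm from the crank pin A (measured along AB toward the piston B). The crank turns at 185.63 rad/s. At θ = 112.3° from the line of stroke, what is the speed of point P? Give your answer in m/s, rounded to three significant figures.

13.2

ω = 185.6 rad/s.  Crank-pin speed |V_A| = rω = 14.665 m/s, perpendicular to OA.
Rod angle: sinφ = −(r/L) sinθ ⇒ φ = -14.183°; ω_rod = −rω cosθ/√(L²−r²sin²θ) = +19.241 rad/s.
V_P = V_A + ω_rod × AP, with AP = 0.1462 m along the rod.
Components: V_Px = −rω sinθ − a·ω_rod·sinφ = -12.879 m/s;  V_Py = rω cosθ + a·ω_rod·cosφ = -2.8373 m/s.
|V_P| = √(V_Px² + V_Py²) = 13.188 m/s.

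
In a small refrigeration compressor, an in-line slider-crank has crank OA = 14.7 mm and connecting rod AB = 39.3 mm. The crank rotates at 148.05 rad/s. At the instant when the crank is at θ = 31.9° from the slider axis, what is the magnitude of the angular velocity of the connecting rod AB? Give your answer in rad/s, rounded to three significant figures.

ω = 148.1 rad/s
The rod makes angle φ with the slider axis where L sinφ = r sinθ; differentiating, L cosφ·φ̇ = r ω cosθ.
L cosφ = √(L² − r² sin²θ) = 0.038525 m.
|ω_rod| = r ω |cosθ| / √(L² − r² sin²θ) = 0.0147·148.1·0.84897/0.038525 = 47.96 rad/s.

48.0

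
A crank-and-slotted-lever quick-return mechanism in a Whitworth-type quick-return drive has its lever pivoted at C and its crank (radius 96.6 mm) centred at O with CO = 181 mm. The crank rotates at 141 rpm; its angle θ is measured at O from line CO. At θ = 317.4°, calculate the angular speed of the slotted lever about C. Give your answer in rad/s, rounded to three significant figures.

4.83

ω = 14.77 rad/s (from 141 rpm).
Crank pin A relative to C: A = (d + r cosθ, r sinθ); lever angle φ = atan2(r sinθ, d + r cosθ).
Differentiating tanφ: φ̇ = rω(d cosθ + r)/(d² + r² + 2dr cosθ).
d² + r² + 2dr cosθ = |CA|² = 0.0678333 m²;  d cosθ + r = +0.22983 m.
|ω_lever| = |0.0966·14.77·+0.22983| / 0.0678333 = 4.8328 rad/s.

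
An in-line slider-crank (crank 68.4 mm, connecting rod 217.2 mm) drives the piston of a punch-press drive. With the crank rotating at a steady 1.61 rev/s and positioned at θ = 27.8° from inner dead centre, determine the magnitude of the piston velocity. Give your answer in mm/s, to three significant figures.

ω = 2π·1.61 = 10.12 rad/s
For an in-line slider-crank, x = r cosθ + √(L² − r² sin²θ), so v = −rω sinθ·[1 + r cosθ/√(L² − r² sin²θ)].
With r = 0.0684 m, L = 0.2172 m, θ = 27.8°: √(L² − r² sin²θ) = 0.21484 m.
v = −0.0684·10.12·0.46639·[1 + 0.0684·0.88458/0.21484] = -0.41359 m/s.
|v| = 0.41359 m/s = 413.59 mm/s.

414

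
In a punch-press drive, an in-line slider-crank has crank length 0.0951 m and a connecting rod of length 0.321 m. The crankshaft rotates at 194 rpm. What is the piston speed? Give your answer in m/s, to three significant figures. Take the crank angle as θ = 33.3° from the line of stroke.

ω = 2π·194/60 = 20.32 rad/s
For an in-line slider-crank, x = r cosθ + √(L² − r² sin²θ), so v = −rω sinθ·[1 + r cosθ/√(L² − r² sin²θ)].
With r = 0.0951 m, L = 0.321 m, θ = 33.3°: √(L² − r² sin²θ) = 0.31673 m.
v = −0.0951·20.32·0.54902·[1 + 0.0951·0.83581/0.31673] = -1.3269 m/s.
|v| = 1.3269 m/s.

1.33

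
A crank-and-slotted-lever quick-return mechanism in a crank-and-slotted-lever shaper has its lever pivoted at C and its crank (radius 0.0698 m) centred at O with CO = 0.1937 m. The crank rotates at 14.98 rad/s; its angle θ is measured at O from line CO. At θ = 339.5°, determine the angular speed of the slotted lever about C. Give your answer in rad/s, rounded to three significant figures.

ω = 14.98 rad/s
Crank pin A relative to C: A = (d + r cosθ, r sinθ); lever angle φ = atan2(r sinθ, d + r cosθ).
Differentiating tanφ: φ̇ = rω(d cosθ + r)/(d² + r² + 2dr cosθ).
d² + r² + 2dr cosθ = |CA|² = 0.0677198 m²;  d cosθ + r = +0.25123 m.
|ω_lever| = |0.0698·14.98·+0.25123| / 0.0677198 = 3.8791 rad/s.

3.88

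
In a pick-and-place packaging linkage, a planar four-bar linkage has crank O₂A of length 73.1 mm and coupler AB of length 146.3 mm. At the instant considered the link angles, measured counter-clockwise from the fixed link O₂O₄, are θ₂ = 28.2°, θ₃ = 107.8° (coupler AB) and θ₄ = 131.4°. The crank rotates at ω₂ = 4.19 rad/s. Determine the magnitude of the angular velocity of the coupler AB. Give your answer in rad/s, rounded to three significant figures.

5.09

ω₂ = 4.19 rad/s
Differentiating the loop-closure r₂e^{iθ₂}+r₃e^{iθ₃}=r₁+r₄e^{iθ₄} gives r₂ω₂e^{iθ₂}+r₃ω₃e^{iθ₃}=r₄ω₄e^{iθ₄}.
Eliminating the other unknown: ω₃ = r₂ω₂ sin(θ₄−θ₂) / [r₃ sin(θ₃−θ₄)].
Numerator sine = +0.97358; denominator sine = -0.40035.
Result = 0.0731·4.19·(+0.97358) / (0.1463·(-0.40035)) = -5.0912 rad/s; magnitude 5.0912 rad/s.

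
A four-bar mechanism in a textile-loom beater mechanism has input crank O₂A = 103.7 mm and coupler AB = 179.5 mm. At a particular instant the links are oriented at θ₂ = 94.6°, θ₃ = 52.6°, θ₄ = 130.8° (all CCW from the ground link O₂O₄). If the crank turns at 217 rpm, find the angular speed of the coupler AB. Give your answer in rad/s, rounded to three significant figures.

ω₂ = 22.72 rad/s (from 217 rpm).
Differentiating the loop-closure r₂e^{iθ₂}+r₃e^{iθ₃}=r₁+r₄e^{iθ₄} gives r₂ω₂e^{iθ₂}+r₃ω₃e^{iθ₃}=r₄ω₄e^{iθ₄}.
Eliminating the other unknown: ω₃ = r₂ω₂ sin(θ₄−θ₂) / [r₃ sin(θ₃−θ₄)].
Numerator sine = +0.59061; denominator sine = -0.97887.
Result = 0.1037·22.72·(+0.59061) / (0.1795·(-0.97887)) = -7.9209 rad/s; magnitude 7.9209 rad/s.

7.92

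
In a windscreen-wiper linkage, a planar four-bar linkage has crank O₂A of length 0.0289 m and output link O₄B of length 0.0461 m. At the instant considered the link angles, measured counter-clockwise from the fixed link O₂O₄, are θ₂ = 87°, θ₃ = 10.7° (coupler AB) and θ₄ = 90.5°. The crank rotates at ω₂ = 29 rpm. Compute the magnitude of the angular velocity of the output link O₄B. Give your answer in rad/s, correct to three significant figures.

1.88

ω₂ = 3.037 rad/s (from 29 rpm).
Differentiating the loop-closure r₂e^{iθ₂}+r₃e^{iθ₃}=r₁+r₄e^{iθ₄} gives r₂ω₂e^{iθ₂}+r₃ω₃e^{iθ₃}=r₄ω₄e^{iθ₄}.
Eliminating the other unknown: ω₄ = r₂ω₂ sin(θ₂−θ₃) / [r₄ sin(θ₄−θ₃)].
Numerator sine = +0.97155; denominator sine = +0.98420.
Result = 0.0289·3.037·(+0.97155) / (0.0461·(+0.98420)) = +1.8793 rad/s; magnitude 1.8793 rad/s.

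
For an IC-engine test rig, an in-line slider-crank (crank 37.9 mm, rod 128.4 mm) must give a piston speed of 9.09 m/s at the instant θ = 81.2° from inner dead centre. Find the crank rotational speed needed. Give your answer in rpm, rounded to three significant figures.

2210

For an in-line slider-crank, |v_piston| = rω|sinθ|·[1 + r cosθ/√(L² − r² sin²θ)].
With r = 0.0379 m, L = 0.1284 m, θ = 81.2°: the bracketed kinematic factor |dx/dθ| = 0.039222 m.
ω = v/|dx/dθ| = 9.09/0.039222 = 231.76 rad/s.
N = 60ω/(2π) = 2213.1 rpm.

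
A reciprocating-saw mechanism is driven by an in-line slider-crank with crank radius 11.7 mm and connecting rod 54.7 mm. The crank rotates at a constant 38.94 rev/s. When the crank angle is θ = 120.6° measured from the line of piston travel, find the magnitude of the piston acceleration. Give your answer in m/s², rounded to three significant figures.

ω = 2π·38.9 = 244.7 rad/s
x(θ) = r cosθ + √(L² − r² sin²θ); with ω constant, a = ω²·d²x/dθ².
d²x/dθ² = −r cosθ − r²(cos2θ)/√u − r⁴ sin²2θ/(4u^{3/2}),  u = L² − r² sin²θ = 0.00289067 m².
Substituting r = 0.0117 m, L = 0.0547 m, θ = 120.6°: d²x/dθ² = +0.0071592 m.
a = ω²·d²x/dθ² = (244.7)²·(+0.0071592) = +428.57 m/s²;  |a| = 428.57 m/s².

429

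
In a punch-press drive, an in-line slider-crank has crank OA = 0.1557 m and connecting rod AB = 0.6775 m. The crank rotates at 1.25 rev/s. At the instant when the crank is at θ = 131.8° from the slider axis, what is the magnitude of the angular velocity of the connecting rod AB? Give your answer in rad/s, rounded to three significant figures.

1.22

ω = 7.854 rad/s (converted from 1.25 rev/s).
The rod makes angle φ with the slider axis where L sinφ = r sinθ; differentiating, L cosφ·φ̇ = r ω cosθ.
L cosφ = √(L² − r² sin²θ) = 0.66748 m.
|ω_rod| = r ω |cosθ| / √(L² − r² sin²θ) = 0.1557·7.854·0.66653/0.66748 = 1.2211 rad/s.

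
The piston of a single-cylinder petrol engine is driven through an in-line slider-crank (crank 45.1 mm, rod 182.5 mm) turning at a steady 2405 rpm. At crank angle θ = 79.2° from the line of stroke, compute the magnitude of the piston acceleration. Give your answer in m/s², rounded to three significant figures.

140

ω = 2π·2405/60 = 251.9 rad/s
x(θ) = r cosθ + √(L² − r² sin²θ); with ω constant, a = ω²·d²x/dθ².
d²x/dθ² = −r cosθ − r²(cos2θ)/√u − r⁴ sin²2θ/(4u^{3/2}),  u = L² − r² sin²θ = 0.0313437 m².
Substituting r = 0.0451 m, L = 0.1825 m, θ = 79.2°: d²x/dθ² = +0.0022059 m.
a = ω²·d²x/dθ² = (251.9)²·(+0.0022059) = +139.92 m/s²;  |a| = 139.92 m/s².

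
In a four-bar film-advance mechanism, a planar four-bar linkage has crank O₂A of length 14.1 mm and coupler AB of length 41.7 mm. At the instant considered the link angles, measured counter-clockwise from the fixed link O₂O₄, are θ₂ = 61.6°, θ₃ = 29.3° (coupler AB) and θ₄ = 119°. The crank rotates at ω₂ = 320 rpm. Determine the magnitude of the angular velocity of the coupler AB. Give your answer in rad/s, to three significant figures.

9.55

ω₂ = 33.51 rad/s (from 320 rpm).
Differentiating the loop-closure r₂e^{iθ₂}+r₃e^{iθ₃}=r₁+r₄e^{iθ₄} gives r₂ω₂e^{iθ₂}+r₃ω₃e^{iθ₃}=r₄ω₄e^{iθ₄}.
Eliminating the other unknown: ω₃ = r₂ω₂ sin(θ₄−θ₂) / [r₃ sin(θ₃−θ₄)].
Numerator sine = +0.84245; denominator sine = -0.99999.
Result = 0.0141·33.51·(+0.84245) / (0.0417·(-0.99999)) = -9.5458 rad/s; magnitude 9.5458 rad/s.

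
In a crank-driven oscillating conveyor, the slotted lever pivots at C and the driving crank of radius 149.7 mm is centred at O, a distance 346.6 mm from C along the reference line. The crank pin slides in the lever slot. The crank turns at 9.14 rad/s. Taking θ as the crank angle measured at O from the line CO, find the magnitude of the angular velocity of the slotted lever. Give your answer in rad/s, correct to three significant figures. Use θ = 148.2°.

3.65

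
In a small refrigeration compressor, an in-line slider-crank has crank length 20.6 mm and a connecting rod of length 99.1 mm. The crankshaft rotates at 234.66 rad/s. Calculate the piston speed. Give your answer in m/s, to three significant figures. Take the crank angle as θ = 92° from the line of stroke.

ω = 234.7 rad/s
For an in-line slider-crank, x = r cosθ + √(L² − r² sin²θ), so v = −rω sinθ·[1 + r cosθ/√(L² − r² sin²θ)].
With r = 0.0206 m, L = 0.0991 m, θ = 92°: √(L² − r² sin²θ) = 0.096938 m.
v = −0.0206·234.7·0.99939·[1 + 0.0206·-0.03490/0.096938] = -4.7952 m/s.
|v| = 4.7952 m/s.

4.80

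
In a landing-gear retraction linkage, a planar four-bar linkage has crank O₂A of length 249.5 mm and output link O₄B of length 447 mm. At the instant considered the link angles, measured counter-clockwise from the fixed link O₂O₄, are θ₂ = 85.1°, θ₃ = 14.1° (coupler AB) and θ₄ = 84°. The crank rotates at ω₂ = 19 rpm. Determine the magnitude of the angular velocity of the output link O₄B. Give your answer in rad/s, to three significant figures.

ω₂ = 1.99 rad/s (from 19 rpm).
Differentiating the loop-closure r₂e^{iθ₂}+r₃e^{iθ₃}=r₁+r₄e^{iθ₄} gives r₂ω₂e^{iθ₂}+r₃ω₃e^{iθ₃}=r₄ω₄e^{iθ₄}.
Eliminating the other unknown: ω₄ = r₂ω₂ sin(θ₂−θ₃) / [r₄ sin(θ₄−θ₃)].
Numerator sine = +0.94552; denominator sine = +0.93909.
Result = 0.2495·1.99·(+0.94552) / (0.447·(+0.93909)) = +1.1182 rad/s; magnitude 1.1182 rad/s.

1.12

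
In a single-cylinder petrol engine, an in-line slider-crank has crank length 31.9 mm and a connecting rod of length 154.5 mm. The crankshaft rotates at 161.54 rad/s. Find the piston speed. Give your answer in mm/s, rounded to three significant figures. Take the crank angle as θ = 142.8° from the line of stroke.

2600

ω = 161.5 rad/s
For an in-line slider-crank, x = r cosθ + √(L² − r² sin²θ), so v = −rω sinθ·[1 + r cosθ/√(L² − r² sin²θ)].
With r = 0.0319 m, L = 0.1545 m, θ = 142.8°: √(L² − r² sin²θ) = 0.15329 m.
v = −0.0319·161.5·0.60460·[1 + 0.0319·-0.79653/0.15329] = -2.5991 m/s.
|v| = 2.5991 m/s = 2599.1 mm/s.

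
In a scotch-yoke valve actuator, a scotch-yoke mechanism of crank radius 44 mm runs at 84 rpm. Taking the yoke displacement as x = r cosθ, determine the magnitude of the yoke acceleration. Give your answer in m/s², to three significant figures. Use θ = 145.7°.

2.81

ω = 8.796 rad/s (from 84 rpm).
x = r cosθ ⇒ ẍ = −rω² cosθ (ω constant).
|a| = rω²|cosθ| = 0.044·(8.796)²·|cos 145.7°| = 2.8125 m/s².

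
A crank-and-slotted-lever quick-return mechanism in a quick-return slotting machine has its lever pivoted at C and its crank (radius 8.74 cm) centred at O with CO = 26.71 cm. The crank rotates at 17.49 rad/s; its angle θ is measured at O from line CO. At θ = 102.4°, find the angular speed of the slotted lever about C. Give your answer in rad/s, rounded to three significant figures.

0.666

ω = 17.49 rad/s
Crank pin A relative to C: A = (d + r cosθ, r sinθ); lever angle φ = atan2(r sinθ, d + r cosθ).
Differentiating tanφ: φ̇ = rω(d cosθ + r)/(d² + r² + 2dr cosθ).
d² + r² + 2dr cosθ = |CA|² = 0.0689554 m²;  d cosθ + r = +0.030044 m.
|ω_lever| = |0.0874·17.49·+0.030044| / 0.0689554 = 0.66603 rad/s.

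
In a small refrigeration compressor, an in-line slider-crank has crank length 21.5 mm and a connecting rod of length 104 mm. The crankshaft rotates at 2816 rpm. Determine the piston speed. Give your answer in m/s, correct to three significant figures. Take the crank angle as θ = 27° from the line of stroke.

3.41

ω = 2π·2816/60 = 294.9 rad/s
For an in-line slider-crank, x = r cosθ + √(L² − r² sin²θ), so v = −rω sinθ·[1 + r cosθ/√(L² − r² sin²θ)].
With r = 0.0215 m, L = 0.104 m, θ = 27°: √(L² − r² sin²θ) = 0.10354 m.
v = −0.0215·294.9·0.45399·[1 + 0.0215·0.89101/0.10354] = -3.4109 m/s.
|v| = 3.4109 m/s.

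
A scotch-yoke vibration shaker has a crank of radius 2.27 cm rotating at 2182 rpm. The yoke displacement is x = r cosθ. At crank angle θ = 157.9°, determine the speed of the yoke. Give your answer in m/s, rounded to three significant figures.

1.95

ω = 228.5 rad/s (from 2182 rpm).
x = r cosθ ⇒ ẋ = −rω sinθ.
|v| = rω|sinθ| = 0.0227·228.5·|sin 157.9°| = 1.9514 m/s.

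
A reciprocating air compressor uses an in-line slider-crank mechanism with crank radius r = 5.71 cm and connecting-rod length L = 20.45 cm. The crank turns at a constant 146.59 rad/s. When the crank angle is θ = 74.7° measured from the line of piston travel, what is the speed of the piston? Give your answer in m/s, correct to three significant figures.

8.69

ω = 146.6 rad/s
For an in-line slider-crank, x = r cosθ + √(L² − r² sin²θ), so v = −rω sinθ·[1 + r cosθ/√(L² − r² sin²θ)].
With r = 0.0571 m, L = 0.2045 m, θ = 74.7°: √(L² − r² sin²θ) = 0.19694 m.
v = −0.0571·146.6·0.96456·[1 + 0.0571·0.26387/0.19694] = -8.6913 m/s.
|v| = 8.6913 m/s.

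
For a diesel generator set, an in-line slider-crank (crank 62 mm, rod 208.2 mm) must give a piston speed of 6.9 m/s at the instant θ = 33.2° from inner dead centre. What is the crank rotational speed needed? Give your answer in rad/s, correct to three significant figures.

162

For an in-line slider-crank, |v_piston| = rω|sinθ|·[1 + r cosθ/√(L² − r² sin²θ)].
With r = 0.062 m, L = 0.2082 m, θ = 33.2°: the bracketed kinematic factor |dx/dθ| = 0.042523 m.
ω = v/|dx/dθ| = 6.9/0.042523 = 162.26 rad/s.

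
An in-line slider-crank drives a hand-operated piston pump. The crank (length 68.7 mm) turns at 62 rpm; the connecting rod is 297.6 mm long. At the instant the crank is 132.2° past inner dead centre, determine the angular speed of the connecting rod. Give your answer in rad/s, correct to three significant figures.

1.02

ω = 6.493 rad/s (converted from 62 rpm).
The rod makes angle φ with the slider axis where L sinφ = r sinθ; differentiating, L cosφ·φ̇ = r ω cosθ.
L cosφ = √(L² − r² sin²θ) = 0.29322 m.
|ω_rod| = r ω |cosθ| / √(L² − r² sin²θ) = 0.0687·6.493·0.67172/0.29322 = 1.0218 rad/s.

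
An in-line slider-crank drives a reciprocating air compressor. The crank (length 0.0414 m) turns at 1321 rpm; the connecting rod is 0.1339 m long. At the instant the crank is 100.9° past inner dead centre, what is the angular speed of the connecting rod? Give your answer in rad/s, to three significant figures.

ω = 138.3 rad/s (converted from 1321 rpm).
The rod makes angle φ with the slider axis where L sinφ = r sinθ; differentiating, L cosφ·φ̇ = r ω cosθ.
L cosφ = √(L² − r² sin²θ) = 0.12758 m.
|ω_rod| = r ω |cosθ| / √(L² − r² sin²θ) = 0.0414·138.3·0.18910/0.12758 = 8.4885 rad/s.

8.49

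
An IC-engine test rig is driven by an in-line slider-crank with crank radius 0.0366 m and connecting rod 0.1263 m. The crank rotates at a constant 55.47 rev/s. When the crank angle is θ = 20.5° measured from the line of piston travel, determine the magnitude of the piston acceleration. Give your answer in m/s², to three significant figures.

5150

ω = 2π·55.5 = 348.5 rad/s
x(θ) = r cosθ + √(L² − r² sin²θ); with ω constant, a = ω²·d²x/dθ².
d²x/dθ² = −r cosθ − r²(cos2θ)/√u − r⁴ sin²2θ/(4u^{3/2}),  u = L² − r² sin²θ = 0.0157874 m².
Substituting r = 0.0366 m, L = 0.1263 m, θ = 20.5°: d²x/dθ² = -0.042426 m.
a = ω²·d²x/dθ² = (348.5)²·(-0.042426) = -5153.5 m/s²;  |a| = 5153.5 m/s².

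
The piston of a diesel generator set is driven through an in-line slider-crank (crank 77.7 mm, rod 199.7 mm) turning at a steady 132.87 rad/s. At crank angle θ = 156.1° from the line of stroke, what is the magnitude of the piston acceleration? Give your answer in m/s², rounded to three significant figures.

880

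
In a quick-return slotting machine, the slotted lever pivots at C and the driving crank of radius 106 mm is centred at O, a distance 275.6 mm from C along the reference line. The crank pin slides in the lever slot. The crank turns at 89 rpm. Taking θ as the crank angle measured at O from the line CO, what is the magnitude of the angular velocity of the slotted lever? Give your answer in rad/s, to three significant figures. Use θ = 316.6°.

2.33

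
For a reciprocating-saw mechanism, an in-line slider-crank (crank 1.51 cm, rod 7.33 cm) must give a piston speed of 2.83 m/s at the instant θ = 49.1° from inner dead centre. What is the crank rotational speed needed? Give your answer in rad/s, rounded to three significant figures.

For an in-line slider-crank, |v_piston| = rω|sinθ|·[1 + r cosθ/√(L² − r² sin²θ)].
With r = 0.0151 m, L = 0.0733 m, θ = 49.1°: the bracketed kinematic factor |dx/dθ| = 0.012972 m.
ω = v/|dx/dθ| = 2.83/0.012972 = 218.17 rad/s.

218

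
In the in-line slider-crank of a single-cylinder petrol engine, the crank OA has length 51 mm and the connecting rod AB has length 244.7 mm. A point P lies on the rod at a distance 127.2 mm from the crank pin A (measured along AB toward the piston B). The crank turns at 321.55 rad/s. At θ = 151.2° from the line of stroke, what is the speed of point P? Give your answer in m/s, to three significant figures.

ω = 321.6 rad/s.  Crank-pin speed |V_A| = rω = 16.399 m/s, perpendicular to OA.
Rod angle: sinφ = −(r/L) sinθ ⇒ φ = -5.763°; ω_rod = −rω cosθ/√(L²−r²sin²θ) = +59.026 rad/s.
V_P = V_A + ω_rod × AP, with AP = 0.1272 m along the rod.
Components: V_Px = −rω sinθ − a·ω_rod·sinφ = -7.1464 m/s;  V_Py = rω cosθ + a·ω_rod·cosφ = -6.9005 m/s.
|V_P| = √(V_Px² + V_Py²) = 9.9342 m/s.

9.93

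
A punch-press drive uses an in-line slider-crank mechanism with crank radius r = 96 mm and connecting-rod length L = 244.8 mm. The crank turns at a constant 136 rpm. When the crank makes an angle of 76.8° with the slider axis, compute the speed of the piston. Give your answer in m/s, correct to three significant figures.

1.46

ω = 2π·136/60 = 14.24 rad/s
For an in-line slider-crank, x = r cosθ + √(L² − r² sin²θ), so v = −rω sinθ·[1 + r cosθ/√(L² − r² sin²θ)].
With r = 0.096 m, L = 0.2448 m, θ = 76.8°: √(L² − r² sin²θ) = 0.22626 m.
v = −0.096·14.24·0.97358·[1 + 0.096·0.22835/0.22626] = -1.4601 m/s.
|v| = 1.4601 m/s.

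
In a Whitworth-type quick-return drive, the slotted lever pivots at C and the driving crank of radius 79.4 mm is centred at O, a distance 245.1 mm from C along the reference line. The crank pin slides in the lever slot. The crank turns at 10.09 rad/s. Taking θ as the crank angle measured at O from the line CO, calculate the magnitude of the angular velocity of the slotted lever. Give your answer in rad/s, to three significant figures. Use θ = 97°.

0.644

ω = 10.09 rad/s
Crank pin A relative to C: A = (d + r cosθ, r sinθ); lever angle φ = atan2(r sinθ, d + r cosθ).
Differentiating tanφ: φ̇ = rω(d cosθ + r)/(d² + r² + 2dr cosθ).
d² + r² + 2dr cosθ = |CA|² = 0.061635 m²;  d cosθ + r = +0.04953 m.
|ω_lever| = |0.0794·10.09·+0.04953| / 0.061635 = 0.6438 rad/s.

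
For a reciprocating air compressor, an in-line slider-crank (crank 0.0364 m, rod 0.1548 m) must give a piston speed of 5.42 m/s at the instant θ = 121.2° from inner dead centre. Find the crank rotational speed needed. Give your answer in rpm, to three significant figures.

1900

For an in-line slider-crank, |v_piston| = rω|sinθ|·[1 + r cosθ/√(L² − r² sin²θ)].
With r = 0.0364 m, L = 0.1548 m, θ = 121.2°: the bracketed kinematic factor |dx/dθ| = 0.027264 m.
ω = v/|dx/dθ| = 5.42/0.027264 = 198.8 rad/s.
N = 60ω/(2π) = 1898.4 rpm.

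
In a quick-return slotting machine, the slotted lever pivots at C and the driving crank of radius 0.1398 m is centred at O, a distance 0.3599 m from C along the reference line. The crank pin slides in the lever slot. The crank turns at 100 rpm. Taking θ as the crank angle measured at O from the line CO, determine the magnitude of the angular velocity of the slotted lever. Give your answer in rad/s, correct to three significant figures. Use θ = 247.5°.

0.0274

ω = 10.47 rad/s (from 100 rpm).
Crank pin A relative to C: A = (d + r cosθ, r sinθ); lever angle φ = atan2(r sinθ, d + r cosθ).
Differentiating tanφ: φ̇ = rω(d cosθ + r)/(d² + r² + 2dr cosθ).
d² + r² + 2dr cosθ = |CA|² = 0.110563 m²;  d cosθ + r = +0.0020722 m.
|ω_lever| = |0.1398·10.47·+0.0020722| / 0.110563 = 0.027439 rad/s.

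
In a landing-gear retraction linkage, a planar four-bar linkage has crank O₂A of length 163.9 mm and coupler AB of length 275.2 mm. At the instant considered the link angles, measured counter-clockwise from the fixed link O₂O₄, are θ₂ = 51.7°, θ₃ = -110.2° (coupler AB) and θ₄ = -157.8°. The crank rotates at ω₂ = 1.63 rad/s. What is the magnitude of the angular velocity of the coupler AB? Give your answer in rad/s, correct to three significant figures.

ω₂ = 1.63 rad/s
Differentiating the loop-closure r₂e^{iθ₂}+r₃e^{iθ₃}=r₁+r₄e^{iθ₄} gives r₂ω₂e^{iθ₂}+r₃ω₃e^{iθ₃}=r₄ω₄e^{iθ₄}.
Eliminating the other unknown: ω₃ = r₂ω₂ sin(θ₄−θ₂) / [r₃ sin(θ₃−θ₄)].
Numerator sine = +0.49242; denominator sine = +0.73846.
Result = 0.1639·1.63·(+0.49242) / (0.2752·(+0.73846)) = +0.64734 rad/s; magnitude 0.64734 rad/s.

0.647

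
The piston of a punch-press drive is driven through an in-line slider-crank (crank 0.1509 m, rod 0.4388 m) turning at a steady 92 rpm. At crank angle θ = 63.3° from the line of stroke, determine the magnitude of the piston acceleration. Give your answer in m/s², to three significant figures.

ω = 2π·92/60 = 9.634 rad/s
x(θ) = r cosθ + √(L² − r² sin²θ); with ω constant, a = ω²·d²x/dθ².
d²x/dθ² = −r cosθ − r²(cos2θ)/√u − r⁴ sin²2θ/(4u^{3/2}),  u = L² − r² sin²θ = 0.174372 m².
Substituting r = 0.1509 m, L = 0.4388 m, θ = 63.3°: d²x/dθ² = -0.036437 m.
a = ω²·d²x/dθ² = (9.634)²·(-0.036437) = -3.382 m/s²;  |a| = 3.382 m/s².

3.38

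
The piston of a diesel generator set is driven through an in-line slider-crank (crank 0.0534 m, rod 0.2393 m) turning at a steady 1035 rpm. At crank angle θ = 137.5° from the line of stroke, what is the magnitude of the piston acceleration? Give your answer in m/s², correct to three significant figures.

448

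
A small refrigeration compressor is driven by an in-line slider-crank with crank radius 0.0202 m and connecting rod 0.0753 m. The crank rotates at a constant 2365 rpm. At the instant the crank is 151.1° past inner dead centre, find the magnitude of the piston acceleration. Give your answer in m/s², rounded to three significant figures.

ω = 2π·2365/60 = 247.7 rad/s
x(θ) = r cosθ + √(L² − r² sin²θ); with ω constant, a = ω²·d²x/dθ².
d²x/dθ² = −r cosθ − r²(cos2θ)/√u − r⁴ sin²2θ/(4u^{3/2}),  u = L² − r² sin²θ = 0.00557479 m².
Substituting r = 0.0202 m, L = 0.0753 m, θ = 151.1°: d²x/dθ² = +0.014701 m.
a = ω²·d²x/dθ² = (247.7)²·(+0.014701) = +901.69 m/s²;  |a| = 901.69 m/s².

902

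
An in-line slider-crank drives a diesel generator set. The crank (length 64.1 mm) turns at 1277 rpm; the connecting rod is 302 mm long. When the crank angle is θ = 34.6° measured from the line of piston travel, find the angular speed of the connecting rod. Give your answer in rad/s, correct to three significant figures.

ω = 133.7 rad/s (converted from 1277 rpm).
The rod makes angle φ with the slider axis where L sinφ = r sinθ; differentiating, L cosφ·φ̇ = r ω cosθ.
L cosφ = √(L² − r² sin²θ) = 0.2998 m.
|ω_rod| = r ω |cosθ| / √(L² − r² sin²θ) = 0.0641·133.7·0.82314/0.2998 = 23.535 rad/s.

23.5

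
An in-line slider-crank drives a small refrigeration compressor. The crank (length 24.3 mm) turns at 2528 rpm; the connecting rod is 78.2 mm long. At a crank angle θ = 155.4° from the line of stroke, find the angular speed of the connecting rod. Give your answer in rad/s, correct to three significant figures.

ω = 264.7 rad/s (converted from 2528 rpm).
The rod makes angle φ with the slider axis where L sinφ = r sinθ; differentiating, L cosφ·φ̇ = r ω cosθ.
L cosφ = √(L² − r² sin²θ) = 0.077543 m.
|ω_rod| = r ω |cosθ| / √(L² − r² sin²θ) = 0.0243·264.7·0.90924/0.077543 = 75.43 rad/s.

75.4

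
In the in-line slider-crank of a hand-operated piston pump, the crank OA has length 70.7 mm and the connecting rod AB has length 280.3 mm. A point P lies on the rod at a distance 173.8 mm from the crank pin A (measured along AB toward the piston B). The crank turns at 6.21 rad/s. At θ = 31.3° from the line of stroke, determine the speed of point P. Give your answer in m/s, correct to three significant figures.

ω = 6.21 rad/s.  Crank-pin speed |V_A| = rω = 0.43905 m/s, perpendicular to OA.
Rod angle: sinφ = −(r/L) sinθ ⇒ φ = -7.530°; ω_rod = −rω cosθ/√(L²−r²sin²θ) = -1.35 rad/s.
V_P = V_A + ω_rod × AP, with AP = 0.1738 m along the rod.
Components: V_Px = −rω sinθ − a·ω_rod·sinφ = -0.25884 m/s;  V_Py = rω cosθ + a·ω_rod·cosφ = +0.14254 m/s.
|V_P| = √(V_Px² + V_Py²) = 0.29549 m/s.

0.295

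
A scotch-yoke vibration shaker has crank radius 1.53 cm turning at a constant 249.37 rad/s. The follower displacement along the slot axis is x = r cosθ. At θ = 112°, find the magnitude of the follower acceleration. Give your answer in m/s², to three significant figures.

ω = 249.4 rad/s
x = r cosθ ⇒ ẍ = −rω² cosθ (ω constant).
|a| = rω²|cosθ| = 0.0153·(249.4)²·|cos 112°| = 356.41 m/s².

356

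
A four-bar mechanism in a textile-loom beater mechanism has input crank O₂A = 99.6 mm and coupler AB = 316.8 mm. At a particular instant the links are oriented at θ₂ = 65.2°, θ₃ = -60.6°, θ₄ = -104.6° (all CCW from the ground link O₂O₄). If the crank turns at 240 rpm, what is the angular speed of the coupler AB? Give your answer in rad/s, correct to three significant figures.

2.01

ω₂ = 25.13 rad/s (from 240 rpm).
Differentiating the loop-closure r₂e^{iθ₂}+r₃e^{iθ₃}=r₁+r₄e^{iθ₄} gives r₂ω₂e^{iθ₂}+r₃ω₃e^{iθ₃}=r₄ω₄e^{iθ₄}.
Eliminating the other unknown: ω₃ = r₂ω₂ sin(θ₄−θ₂) / [r₃ sin(θ₃−θ₄)].
Numerator sine = -0.17708; denominator sine = +0.69466.
Result = 0.0996·25.13·(-0.17708) / (0.3168·(+0.69466)) = -2.0143 rad/s; magnitude 2.0143 rad/s.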